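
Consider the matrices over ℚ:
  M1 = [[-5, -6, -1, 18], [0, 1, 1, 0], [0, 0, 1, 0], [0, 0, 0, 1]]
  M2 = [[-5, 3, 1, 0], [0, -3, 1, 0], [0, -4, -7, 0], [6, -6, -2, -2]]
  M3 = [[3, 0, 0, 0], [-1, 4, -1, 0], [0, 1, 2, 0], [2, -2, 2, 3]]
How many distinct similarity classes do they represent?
3 classes: {M1}, {M2}, {M3}

Characteristic polynomials: χ_{M1} = (x - 1)^3(x + 5), χ_{M2} = (x + 2)(x + 5)^3, χ_{M3} = (x - 3)^4.

{M1}: invariant factors x - 1, (x - 1)^2(x + 5).

{M2}: invariant factors (x + 2)(x + 5)^3.

{M3}: invariant factors x - 3, (x - 3)^3.

Matrices are similar if and only if their invariant-factor lists agree; the partition into similarity classes is {M1}, {M2}, {M3}.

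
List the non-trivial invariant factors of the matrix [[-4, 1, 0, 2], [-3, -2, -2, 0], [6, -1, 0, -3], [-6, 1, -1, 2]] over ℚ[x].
The Jordan structure of A has elementary divisors (x + 1)^3, (x + 1). Arranging the block sizes at each eigenvalue in decreasing order and taking row products gives the invariant factors.

Invariant factors (smallest first, each dividing the next): x + 1, (x + 1)^3.

Check: the last factor (x + 1)^3 is the minimal polynomial, and the product (x + 1)^4 is the characteristic polynomial.

x + 1, (x + 1)^3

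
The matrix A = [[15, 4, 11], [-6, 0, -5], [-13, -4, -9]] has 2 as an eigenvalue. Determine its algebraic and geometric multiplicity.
The characteristic polynomial is (x - 2)^3, so the factor x - 2 appears with exponent 3: the algebraic multiplicity is 3.

rank(A - 2I) = 2, so the eigenspace has dimension 3 - 2 = 1: the geometric multiplicity is 1.

Since 1 < 3, A is not diagonalizable.

algebraic multiplicity 3, geometric multiplicity 1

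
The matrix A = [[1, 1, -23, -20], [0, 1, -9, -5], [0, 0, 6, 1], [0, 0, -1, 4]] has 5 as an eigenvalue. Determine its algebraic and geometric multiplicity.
algebraic multiplicity 2, geometric multiplicity 1

The characteristic polynomial is (x - 5)^2(x - 1)^2, so the factor x - 5 appears with exponent 2: the algebraic multiplicity is 2.

rank(A - 5I) = 3, so the eigenspace has dimension 4 - 3 = 1: the geometric multiplicity is 1.

Since 1 < 2, A is not diagonalizable.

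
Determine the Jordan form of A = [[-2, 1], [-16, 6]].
J = [[2, 1], [0, 2]]

The characteristic polynomial is det(xI - A) = (x - 2)^2, so the eigenvalues are 2 (algebraic multiplicity 2).

For λ = 2: rank(A - 2I) = 1, rank((A - 2I)^2) = 0. The eigenspace has dimension 2 - 1 = 1, so there is 1 Jordan block; the rank sequence gives block sizes [2].

Assembling the blocks gives the Jordan form J above.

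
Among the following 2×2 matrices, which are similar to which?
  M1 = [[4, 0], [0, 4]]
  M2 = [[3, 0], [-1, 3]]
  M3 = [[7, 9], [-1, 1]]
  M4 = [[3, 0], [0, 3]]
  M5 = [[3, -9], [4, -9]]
Characteristic polynomials: χ_{M1} = (x - 4)^2, χ_{M2} = (x - 3)^2, χ_{M3} = (x - 4)^2, χ_{M4} = (x - 3)^2, χ_{M5} = (x + 3)^2.

{M1}: invariant factors x - 4, x - 4.

{M2}: invariant factors (x - 3)^2.

{M3}: invariant factors (x - 4)^2.

{M4}: invariant factors x - 3, x - 3.

{M5}: invariant factors (x + 3)^2.

Matrices are similar if and only if their invariant-factor lists agree; the partition into similarity classes is {M1}, {M2}, {M3}, {M4}, {M5}.

5 classes: {M1}, {M2}, {M3}, {M4}, {M5}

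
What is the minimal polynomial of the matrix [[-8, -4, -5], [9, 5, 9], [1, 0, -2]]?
The characteristic polynomial factors as (x + 1)^2(x + 3). The minimal polynomial is ∏(x - λ)^{k_λ} where k_λ is the size of the largest Jordan block at λ.

For λ = -3: rank(A + 3I) = 2, and the largest Jordan block has size 1 (the smallest k with rank((A + 3I)^k) = rank((A + 3I)^(k+1))).
For λ = -1: rank(A + I) = 2, and the largest Jordan block has size 2 (the smallest k with rank((A + I)^k) = rank((A + I)^(k+1))).

So m_A(x) = (x + 1)^2(x + 3).

m_A(x) = (x + 1)^2(x + 3)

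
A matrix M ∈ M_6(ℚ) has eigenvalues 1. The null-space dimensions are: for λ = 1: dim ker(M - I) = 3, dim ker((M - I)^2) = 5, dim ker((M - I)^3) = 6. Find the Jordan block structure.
λ = 1: successive nullity increments [3, 2, 1] count blocks of size ≥ k; block sizes are [3, 2, 1].

Jordan blocks: (1, 3), (1, 2), (1, 1)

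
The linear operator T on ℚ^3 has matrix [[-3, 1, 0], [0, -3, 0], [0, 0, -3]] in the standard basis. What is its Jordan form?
The characteristic polynomial is det(xI - A) = (x + 3)^3, so the eigenvalues are -3 (algebraic multiplicity 3).

For λ = -3: rank(A + 3I) = 1, rank((A + 3I)^2) = 0. The eigenspace has dimension 3 - 1 = 2, so there are 2 Jordan blocks; the rank sequence gives block sizes [2, 1].

Assembling the blocks gives the Jordan form J above.

J = [[-3, 1, 0], [0, -3, 0], [0, 0, -3]]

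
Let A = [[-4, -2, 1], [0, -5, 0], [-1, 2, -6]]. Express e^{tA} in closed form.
e^{tA} = [[(t + 1)*e^{-5*t}, -2*t*e^{-5*t}, t*e^{-5*t}], [0, e^{-5*t}, 0], [-t*e^{-5*t}, 2*t*e^{-5*t}, (1 - t)*e^{-5*t}]]

A has Jordan form J = [[-5, 1, 0], [0, -5, 0], [0, 0, -5]] with A = PJP^{-1}, so e^{tA} = P e^{tJ} P^{-1}.

For a Jordan block J_k(λ), e^{tJ_k(λ)} = e^{λt} · (I + tN + t^2 N^2/2! + ... + t^{k-1} N^{k-1}/(k-1)!) where N is the nilpotent superdiagonal part.

Assembling the blocks and conjugating back gives the entries of e^{tA} as shown above.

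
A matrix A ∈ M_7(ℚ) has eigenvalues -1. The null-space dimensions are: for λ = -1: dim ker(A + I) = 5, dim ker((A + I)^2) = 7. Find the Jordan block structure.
λ = -1: successive nullity increments [5, 2] count blocks of size ≥ k; block sizes are [2, 2, 1, 1, 1].

Jordan blocks: (-1, 2), (-1, 2), (-1, 1), (-1, 1), (-1, 1)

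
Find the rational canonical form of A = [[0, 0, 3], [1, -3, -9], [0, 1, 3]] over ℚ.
R = [[0, 0, 3], [1, 0, 0], [0, 1, 0]]

The invariant factors of A (the non-unit diagonal entries of the Smith normal form of xI - A over ℚ[x]) are x^3 - 3, each dividing the next. The characteristic polynomial is their product, x^3 - 3.

The rational canonical form is the block-diagonal matrix of companion matrices C(f_i):
R = [[0, 0, 3], [1, 0, 0], [0, 1, 0]].

Note the characteristic polynomial does not split into linear factors over ℚ, so A has no Jordan form over ℚ; the rational canonical form exists over any field.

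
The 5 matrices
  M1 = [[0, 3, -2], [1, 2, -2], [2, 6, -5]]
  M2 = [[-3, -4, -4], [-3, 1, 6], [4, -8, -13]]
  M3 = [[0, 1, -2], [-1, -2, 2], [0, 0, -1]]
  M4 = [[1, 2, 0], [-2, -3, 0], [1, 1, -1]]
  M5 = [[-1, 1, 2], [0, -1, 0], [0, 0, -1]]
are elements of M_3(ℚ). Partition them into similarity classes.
Characteristic polynomials: χ_{M1} = (x + 1)^3, χ_{M2} = (x + 5)^3, χ_{M3} = (x + 1)^3, χ_{M4} = (x + 1)^3, χ_{M5} = (x + 1)^3.

{M1, M3, M4, M5}: invariant factors x + 1, (x + 1)^2.

{M2}: invariant factors x + 5, (x + 5)^2.

Matrices are similar if and only if their invariant-factor lists agree; the partition into similarity classes is {M1, M3, M4, M5}, {M2}.

2 classes: {M1, M3, M4, M5}, {M2}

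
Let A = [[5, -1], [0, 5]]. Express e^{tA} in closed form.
e^{tA} = [[e^{5*t}, -t*e^{5*t}], [0, e^{5*t}]]

A has Jordan form J = [[5, 1], [0, 5]] with A = PJP^{-1}, so e^{tA} = P e^{tJ} P^{-1}.

For a Jordan block J_k(λ), e^{tJ_k(λ)} = e^{λt} · (I + tN + t^2 N^2/2! + ... + t^{k-1} N^{k-1}/(k-1)!) where N is the nilpotent superdiagonal part.

Assembling the blocks and conjugating back gives the entries of e^{tA} as shown above.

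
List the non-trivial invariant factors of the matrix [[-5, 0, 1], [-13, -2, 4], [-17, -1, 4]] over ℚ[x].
The Jordan structure of A has elementary divisors (x + 1)^3. Arranging the block sizes at each eigenvalue in decreasing order and taking row products gives the invariant factors.

Invariant factors (smallest first, each dividing the next): (x + 1)^3.

Check: the last factor (x + 1)^3 is the minimal polynomial, and the product (x + 1)^3 is the characteristic polynomial.

(x + 1)^3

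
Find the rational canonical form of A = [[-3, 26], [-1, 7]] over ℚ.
The invariant factors of A (the non-unit diagonal entries of the Smith normal form of xI - A over ℚ[x]) are x^2 - 4x + 5, each dividing the next. The characteristic polynomial is their product, x^2 - 4x + 5.

The rational canonical form is the block-diagonal matrix of companion matrices C(f_i):
R = [[0, -5], [1, 4]].

Note the characteristic polynomial does not split into linear factors over ℚ, so A has no Jordan form over ℚ; the rational canonical form exists over any field.

R = [[0, -5], [1, 4]]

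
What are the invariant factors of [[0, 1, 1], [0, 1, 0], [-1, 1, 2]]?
The Jordan structure of A has elementary divisors (x - 1)^2, (x - 1). Arranging the block sizes at each eigenvalue in decreasing order and taking row products gives the invariant factors.

Invariant factors (smallest first, each dividing the next): x - 1, (x - 1)^2.

Check: the last factor (x - 1)^2 is the minimal polynomial, and the product (x - 1)^3 is the characteristic polynomial.

x - 1, (x - 1)^2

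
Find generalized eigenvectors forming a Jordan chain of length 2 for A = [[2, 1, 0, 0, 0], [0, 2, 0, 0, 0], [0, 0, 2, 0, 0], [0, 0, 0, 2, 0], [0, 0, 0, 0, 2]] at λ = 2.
v_1 = [[0, 1, 0, 0, 0]]^T, v_2 = [[1, 0, 0, 0, 0]]^T

We seek v_1 ∈ ker((A - 2I)^2) \ ker(A - 2I), then set v_{i+1} = (A - 2I) v_i.

One such chain is v_1 = [[0, 1, 0, 0, 0]]^T, v_2 = [[1, 0, 0, 0, 0]]^T. Check: (A - 2I) v_2 = [[0, 0, 0, 0, 0]]^T = 0.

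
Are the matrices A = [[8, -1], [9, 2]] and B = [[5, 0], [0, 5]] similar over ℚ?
No.

Both have characteristic polynomial (x - 5)^2, but the minimal polynomial of A is (x - 5)^2 while the minimal polynomial of B is x - 5. The minimal polynomial is a similarity invariant, so A and B are not similar.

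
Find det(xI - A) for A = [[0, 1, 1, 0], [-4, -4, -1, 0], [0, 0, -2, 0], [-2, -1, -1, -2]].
xI - A = [[x, -1, -1, 0], [4, x + 4, 1, 0], [0, 0, x + 2, 0], [2, 1, 1, x + 2]].

Expanding det(xI - A) along the first row:
det(xI - A) = + (x)·det([[x + 4, 1, 0], [0, x + 2, 0], [1, 1, x + 2]]) - (-1)·det([[4, 1, 0], [0, x + 2, 0], [2, 1, x + 2]]) + (-1)·det([[4, x + 4, 0], [0, 0, 0], [2, 1, x + 2]]) - (0)·det([[4, x + 4, 1], [0, 0, x + 2], [2, 1, 1]]).

Evaluating gives χ_A(x) = x^4 + 8x^3 + 24x^2 + 32x + 16 = (x + 2)^4.

χ_A(x) = (x + 2)^4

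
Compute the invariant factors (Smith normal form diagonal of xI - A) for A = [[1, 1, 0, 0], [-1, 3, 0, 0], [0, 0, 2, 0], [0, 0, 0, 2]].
x - 2, x - 2, (x - 2)^2

The Jordan structure of A has elementary divisors (x - 2)^2, (x - 2), (x - 2). Arranging the block sizes at each eigenvalue in decreasing order and taking row products gives the invariant factors.

Invariant factors (smallest first, each dividing the next): x - 2, x - 2, (x - 2)^2.

Check: the last factor (x - 2)^2 is the minimal polynomial, and the product (x - 2)^4 is the characteristic polynomial.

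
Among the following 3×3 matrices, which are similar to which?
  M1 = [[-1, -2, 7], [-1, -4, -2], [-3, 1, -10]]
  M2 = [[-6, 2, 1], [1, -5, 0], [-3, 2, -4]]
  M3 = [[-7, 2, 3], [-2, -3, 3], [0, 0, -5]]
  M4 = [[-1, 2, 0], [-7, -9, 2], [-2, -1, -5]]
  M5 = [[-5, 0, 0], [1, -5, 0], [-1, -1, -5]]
Characteristic polynomials: χ_{M1} = (x + 5)^3, χ_{M2} = (x + 5)^3, χ_{M3} = (x + 5)^3, χ_{M4} = (x + 5)^3, χ_{M5} = (x + 5)^3.

{M1, M2, M4, M5}: invariant factors (x + 5)^3.

{M3}: invariant factors x + 5, (x + 5)^2.

Matrices are similar if and only if their invariant-factor lists agree; the partition into similarity classes is {M1, M2, M4, M5}, {M3}.

2 classes: {M1, M2, M4, M5}, {M3}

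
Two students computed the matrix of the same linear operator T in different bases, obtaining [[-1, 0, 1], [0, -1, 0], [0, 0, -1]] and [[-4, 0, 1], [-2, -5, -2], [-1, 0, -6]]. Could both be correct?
No.

trace(A) = -3 but trace(B) = -15. The trace is a similarity invariant, so A and B are not similar.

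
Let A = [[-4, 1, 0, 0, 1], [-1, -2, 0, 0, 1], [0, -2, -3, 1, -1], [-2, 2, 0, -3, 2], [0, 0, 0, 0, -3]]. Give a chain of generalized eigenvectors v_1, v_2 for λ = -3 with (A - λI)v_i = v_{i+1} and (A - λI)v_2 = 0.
We seek v_1 ∈ ker((A + 3I)^2) \ ker(A + 3I), then set v_{i+1} = (A + 3I) v_i.

One such chain is v_1 = [[0, 1, 0, 2, 0]]^T, v_2 = [[1, 1, 0, 2, 0]]^T. Check: (A + 3I) v_2 = [[0, 0, 0, 0, 0]]^T = 0.

v_1 = [[0, 1, 0, 2, 0]]^T, v_2 = [[1, 1, 0, 2, 0]]^T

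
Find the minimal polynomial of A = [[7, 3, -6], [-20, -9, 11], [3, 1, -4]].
The characteristic polynomial factors as (x + 2)^3. The minimal polynomial is ∏(x - λ)^{k_λ} where k_λ is the size of the largest Jordan block at λ.

For λ = -2: rank(A + 2I) = 2, and the largest Jordan block has size 3 (the smallest k with rank((A + 2I)^k) = rank((A + 2I)^(k+1))).

So m_A(x) = (x + 2)^3.

m_A(x) = (x + 2)^3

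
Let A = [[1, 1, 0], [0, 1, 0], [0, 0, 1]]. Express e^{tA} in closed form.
A has Jordan form J = [[1, 1, 0], [0, 1, 0], [0, 0, 1]] with A = PJP^{-1}, so e^{tA} = P e^{tJ} P^{-1}.

For a Jordan block J_k(λ), e^{tJ_k(λ)} = e^{λt} · (I + tN + t^2 N^2/2! + ... + t^{k-1} N^{k-1}/(k-1)!) where N is the nilpotent superdiagonal part.

Assembling the blocks and conjugating back gives the entries of e^{tA} as shown above.

e^{tA} = [[e^{t}, t*e^{t}, 0], [0, e^{t}, 0], [0, 0, e^{t}]]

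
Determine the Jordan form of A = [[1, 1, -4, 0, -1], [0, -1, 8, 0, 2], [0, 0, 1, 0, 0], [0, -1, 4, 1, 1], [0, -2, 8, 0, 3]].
J = [[1, 1, 0, 0, 0], [0, 1, 0, 0, 0], [0, 0, 1, 0, 0], [0, 0, 0, 1, 0], [0, 0, 0, 0, 1]]

The characteristic polynomial is det(xI - A) = (x - 1)^5, so the eigenvalues are 1 (algebraic multiplicity 5).

For λ = 1: rank(A - I) = 1, rank((A - I)^2) = 0. The eigenspace has dimension 5 - 1 = 4, so there are 4 Jordan blocks; the rank sequence gives block sizes [2, 1, 1, 1].

Assembling the blocks gives the Jordan form J above.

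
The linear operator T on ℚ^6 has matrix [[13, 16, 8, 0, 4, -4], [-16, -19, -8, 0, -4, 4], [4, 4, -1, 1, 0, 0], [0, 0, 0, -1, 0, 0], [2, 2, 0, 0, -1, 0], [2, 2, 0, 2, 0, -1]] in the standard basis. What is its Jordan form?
The characteristic polynomial is det(xI - A) = (x + 1)^4(x + 3)^2, so the eigenvalues are -3 (algebraic multiplicity 2), -1 (algebraic multiplicity 4).

For λ = -3: rank(A + 3I) = 4. The eigenspace has dimension 6 - 4 = 2, so there are 2 Jordan blocks; the rank sequence gives block sizes [1, 1].

For λ = -1: rank(A + I) = 3, rank((A + I)^2) = 2. The eigenspace has dimension 6 - 3 = 3, so there are 3 Jordan blocks; the rank sequence gives block sizes [2, 1, 1].

Assembling the blocks gives the Jordan form J above.

J = [[-3, 0, 0, 0, 0, 0], [0, -3, 0, 0, 0, 0], [0, 0, -1, 1, 0, 0], [0, 0, 0, -1, 0, 0], [0, 0, 0, 0, -1, 0], [0, 0, 0, 0, 0, -1]]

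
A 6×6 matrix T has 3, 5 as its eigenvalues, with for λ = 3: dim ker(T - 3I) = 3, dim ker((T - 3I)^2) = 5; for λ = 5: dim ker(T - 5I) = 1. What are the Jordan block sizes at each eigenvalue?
Jordan blocks: (3, 2), (3, 2), (3, 1), (5, 1)

λ = 3: successive nullity increments [3, 2] count blocks of size ≥ k; block sizes are [2, 2, 1].
λ = 5: successive nullity increments [1] count blocks of size ≥ k; block sizes are [1].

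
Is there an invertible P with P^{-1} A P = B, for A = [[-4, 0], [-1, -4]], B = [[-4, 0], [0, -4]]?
Both have characteristic polynomial (x + 4)^2, but the minimal polynomial of A is (x + 4)^2 while the minimal polynomial of B is x + 4. The minimal polynomial is a similarity invariant, so A and B are not similar.

No.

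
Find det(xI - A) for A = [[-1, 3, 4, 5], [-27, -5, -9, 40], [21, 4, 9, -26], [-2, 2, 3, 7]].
χ_A(x) = (x - 6)^2(x + 1)^2

xI - A = [[x + 1, -3, -4, -5], [27, x + 5, 9, -40], [-21, -4, x - 9, 26], [2, -2, -3, x - 7]].

Expanding det(xI - A) along the first row:
det(xI - A) = + (x + 1)·det([[x + 5, 9, -40], [-4, x - 9, 26], [-2, -3, x - 7]]) - (-3)·det([[27, 9, -40], [-21, x - 9, 26], [2, -3, x - 7]]) + (-4)·det([[27, x + 5, -40], [-21, -4, 26], [2, -2, x - 7]]) - (-5)·det([[27, x + 5, 9], [-21, -4, x - 9], [2, -2, -3]]).

Evaluating gives χ_A(x) = x^4 - 10x^3 + 13x^2 + 60x + 36 = (x - 6)^2(x + 1)^2.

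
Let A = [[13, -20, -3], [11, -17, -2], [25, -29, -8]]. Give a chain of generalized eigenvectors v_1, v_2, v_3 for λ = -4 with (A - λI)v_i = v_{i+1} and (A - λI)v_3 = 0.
v_1 = [[0, 0, 1]]^T, v_2 = [[-3, -2, -4]]^T, v_3 = [[1, 1, -1]]^T

We seek v_1 ∈ ker((A + 4I)^3) \ ker((A + 4I)^2), then set v_{i+1} = (A + 4I) v_i.

One such chain is v_1 = [[0, 0, 1]]^T, v_2 = [[-3, -2, -4]]^T, v_3 = [[1, 1, -1]]^T. Check: (A + 4I) v_3 = [[0, 0, 0]]^T = 0.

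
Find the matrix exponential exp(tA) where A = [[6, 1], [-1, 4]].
A has Jordan form J = [[5, 1], [0, 5]] with A = PJP^{-1}, so e^{tA} = P e^{tJ} P^{-1}.

For a Jordan block J_k(λ), e^{tJ_k(λ)} = e^{λt} · (I + tN + t^2 N^2/2! + ... + t^{k-1} N^{k-1}/(k-1)!) where N is the nilpotent superdiagonal part.

Assembling the blocks and conjugating back gives the entries of e^{tA} as shown above.

e^{tA} = [[(t + 1)*e^{5*t}, t*e^{5*t}], [-t*e^{5*t}, (1 - t)*e^{5*t}]]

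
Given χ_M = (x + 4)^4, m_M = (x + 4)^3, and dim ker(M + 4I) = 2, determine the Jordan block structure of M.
Jordan blocks: (-4, 3), (-4, 1)

λ = -4: algebraic multiplicity 4 (exponent in χ_M), largest block size 3 (exponent in m_M), 2 blocks (geometric multiplicity). These force block sizes [3, 1].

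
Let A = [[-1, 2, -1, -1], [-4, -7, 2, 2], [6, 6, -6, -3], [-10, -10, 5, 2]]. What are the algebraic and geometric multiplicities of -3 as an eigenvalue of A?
The characteristic polynomial is (x + 3)^4, so the factor x + 3 appears with exponent 4: the algebraic multiplicity is 4.

rank(A + 3I) = 1, so the eigenspace has dimension 4 - 1 = 3: the geometric multiplicity is 3.

Since 3 < 4, A is not diagonalizable.

algebraic multiplicity 4, geometric multiplicity 3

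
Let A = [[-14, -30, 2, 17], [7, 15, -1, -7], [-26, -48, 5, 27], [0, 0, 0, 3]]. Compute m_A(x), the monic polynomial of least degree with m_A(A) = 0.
m_A(x) = x(x - 3)^3

The characteristic polynomial factors as x(x - 3)^3. The minimal polynomial is ∏(x - λ)^{k_λ} where k_λ is the size of the largest Jordan block at λ.

For λ = 0: rank(A) = 3, and the largest Jordan block has size 1 (the smallest k with rank(A^k) = rank(A^(k+1))).
For λ = 3: rank(A - 3I) = 3, and the largest Jordan block has size 3 (the smallest k with rank((A - 3I)^k) = rank((A - 3I)^(k+1))).

So m_A(x) = x(x - 3)^3.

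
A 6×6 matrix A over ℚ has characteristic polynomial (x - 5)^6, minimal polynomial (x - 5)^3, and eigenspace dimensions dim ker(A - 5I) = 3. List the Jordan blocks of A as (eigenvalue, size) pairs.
Jordan blocks: (5, 3), (5, 2), (5, 1)

λ = 5: algebraic multiplicity 6 (exponent in χ_A), largest block size 3 (exponent in m_A), 3 blocks (geometric multiplicity). These force block sizes [3, 2, 1].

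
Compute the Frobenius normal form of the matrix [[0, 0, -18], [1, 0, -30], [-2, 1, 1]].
The invariant factors of A (the non-unit diagonal entries of the Smith normal form of xI - A over ℚ[x]) are (x + 3)(x^2 - 4x + 6), each dividing the next. The characteristic polynomial is their product, (x + 3)(x^2 - 4x + 6).

The rational canonical form is the block-diagonal matrix of companion matrices C(f_i):
R = [[0, 0, -18], [1, 0, 6], [0, 1, 1]].

Note the characteristic polynomial does not split into linear factors over ℚ, so A has no Jordan form over ℚ; the rational canonical form exists over any field.

R = [[0, 0, -18], [1, 0, 6], [0, 1, 1]]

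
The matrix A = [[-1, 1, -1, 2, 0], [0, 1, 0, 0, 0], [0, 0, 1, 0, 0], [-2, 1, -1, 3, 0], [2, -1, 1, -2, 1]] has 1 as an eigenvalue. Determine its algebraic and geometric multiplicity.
The characteristic polynomial is (x - 1)^5, so the factor x - 1 appears with exponent 5: the algebraic multiplicity is 5.

rank(A - I) = 1, so the eigenspace has dimension 5 - 1 = 4: the geometric multiplicity is 4.

Since 4 < 5, A is not diagonalizable.

algebraic multiplicity 5, geometric multiplicity 4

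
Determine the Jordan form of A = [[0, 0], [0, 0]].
J = [[0, 0], [0, 0]]

The characteristic polynomial is det(xI - A) = x^2, so the eigenvalues are 0 (algebraic multiplicity 2).

For λ = 0: rank(A) = 0. The eigenspace has dimension 2 - 0 = 2, so there are 2 Jordan blocks; the rank sequence gives block sizes [1, 1].

Assembling the blocks gives the Jordan form J above.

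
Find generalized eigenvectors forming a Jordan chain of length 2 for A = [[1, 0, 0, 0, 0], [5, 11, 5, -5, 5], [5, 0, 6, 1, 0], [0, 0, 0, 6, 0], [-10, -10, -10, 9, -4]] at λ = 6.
We seek v_1 ∈ ker((A - 6I)^2) \ ker(A - 6I), then set v_{i+1} = (A - 6I) v_i.

One such chain is v_1 = [[0, 0, 0, 1, 1]]^T, v_2 = [[0, 0, 1, 0, -1]]^T. Check: (A - 6I) v_2 = [[0, 0, 0, 0, 0]]^T = 0.

v_1 = [[0, 0, 0, 1, 1]]^T, v_2 = [[0, 0, 1, 0, -1]]^T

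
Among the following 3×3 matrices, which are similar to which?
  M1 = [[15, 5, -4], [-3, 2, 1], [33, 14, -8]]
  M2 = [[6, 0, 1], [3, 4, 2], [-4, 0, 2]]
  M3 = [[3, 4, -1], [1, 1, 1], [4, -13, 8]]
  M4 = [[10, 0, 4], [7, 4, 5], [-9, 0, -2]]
2 classes: {M1}, {M2, M3, M4}

Characteristic polynomials: χ_{M1} = (x - 3)^3, χ_{M2} = (x - 4)^3, χ_{M3} = (x - 4)^3, χ_{M4} = (x - 4)^3.

{M1}: invariant factors (x - 3)^3.

{M2, M3, M4}: invariant factors (x - 4)^3.

Matrices are similar if and only if their invariant-factor lists agree; the partition into similarity classes is {M1}, {M2, M3, M4}.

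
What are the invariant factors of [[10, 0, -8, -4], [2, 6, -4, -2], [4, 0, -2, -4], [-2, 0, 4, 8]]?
The Jordan structure of A has elementary divisors (x - 4), (x - 6), (x - 6), (x - 6). Arranging the block sizes at each eigenvalue in decreasing order and taking row products gives the invariant factors.

Invariant factors (smallest first, each dividing the next): x - 6, x - 6, (x - 6)(x - 4).

Check: the last factor (x - 6)(x - 4) is the minimal polynomial, and the product (x - 6)^3(x - 4) is the characteristic polynomial.

x - 6, x - 6, (x - 6)(x - 4)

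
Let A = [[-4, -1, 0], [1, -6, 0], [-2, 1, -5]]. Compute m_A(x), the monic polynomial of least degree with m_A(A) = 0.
m_A(x) = (x + 5)^3

The characteristic polynomial factors as (x + 5)^3. The minimal polynomial is ∏(x - λ)^{k_λ} where k_λ is the size of the largest Jordan block at λ.

For λ = -5: rank(A + 5I) = 2, and the largest Jordan block has size 3 (the smallest k with rank((A + 5I)^k) = rank((A + 5I)^(k+1))).

So m_A(x) = (x + 5)^3.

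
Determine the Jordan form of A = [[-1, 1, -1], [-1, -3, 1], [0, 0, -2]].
The characteristic polynomial is det(xI - A) = (x + 2)^3, so the eigenvalues are -2 (algebraic multiplicity 3).

For λ = -2: rank(A + 2I) = 1, rank((A + 2I)^2) = 0. The eigenspace has dimension 3 - 1 = 2, so there are 2 Jordan blocks; the rank sequence gives block sizes [2, 1].

Assembling the blocks gives the Jordan form J above.

J = [[-2, 1, 0], [0, -2, 0], [0, 0, -2]]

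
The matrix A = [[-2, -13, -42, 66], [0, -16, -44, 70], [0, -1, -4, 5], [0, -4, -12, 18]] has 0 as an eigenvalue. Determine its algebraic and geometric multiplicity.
algebraic multiplicity 2, geometric multiplicity 1

The characteristic polynomial is x^2(x + 2)^2, so the factor x appears with exponent 2: the algebraic multiplicity is 2.

rank(A) = 3, so the eigenspace has dimension 4 - 3 = 1: the geometric multiplicity is 1.

Since 1 < 2, A is not diagonalizable.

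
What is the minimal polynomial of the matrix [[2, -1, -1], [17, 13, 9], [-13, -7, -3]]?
m_A(x) = (x - 4)^3

The characteristic polynomial factors as (x - 4)^3. The minimal polynomial is ∏(x - λ)^{k_λ} where k_λ is the size of the largest Jordan block at λ.

For λ = 4: rank(A - 4I) = 2, and the largest Jordan block has size 3 (the smallest k with rank((A - 4I)^k) = rank((A - 4I)^(k+1))).

So m_A(x) = (x - 4)^3.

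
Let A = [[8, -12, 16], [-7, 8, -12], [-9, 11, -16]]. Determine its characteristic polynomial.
xI - A = [[x - 8, 12, -16], [7, x - 8, 12], [9, -11, x + 16]].

Expanding det(xI - A) along the first row:
det(xI - A) = + (x - 8)·det([[x - 8, 12], [-11, x + 16]]) - (12)·det([[7, 12], [9, x + 16]]) + (-16)·det([[7, x - 8], [9, -11]]).

Evaluating gives χ_A(x) = x^3.

χ_A(x) = x^3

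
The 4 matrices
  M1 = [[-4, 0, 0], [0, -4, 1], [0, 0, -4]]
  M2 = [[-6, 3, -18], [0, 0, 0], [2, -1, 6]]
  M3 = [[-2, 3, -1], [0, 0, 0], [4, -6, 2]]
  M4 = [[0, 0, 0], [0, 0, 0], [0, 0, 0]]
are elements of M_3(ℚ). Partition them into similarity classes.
Characteristic polynomials: χ_{M1} = (x + 4)^3, χ_{M2} = x^3, χ_{M3} = x^3, χ_{M4} = x^3.

{M1}: invariant factors x + 4, (x + 4)^2.

{M2, M3}: invariant factors x, x^2.

{M4}: invariant factors x, x, x.

Matrices are similar if and only if their invariant-factor lists agree; the partition into similarity classes is {M1}, {M2, M3}, {M4}.

3 classes: {M1}, {M2, M3}, {M4}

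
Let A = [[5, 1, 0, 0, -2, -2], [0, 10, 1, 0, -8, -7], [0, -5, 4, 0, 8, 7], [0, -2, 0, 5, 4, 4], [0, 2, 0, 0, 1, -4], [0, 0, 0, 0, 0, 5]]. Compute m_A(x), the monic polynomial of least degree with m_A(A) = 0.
m_A(x) = (x - 5)^3

The characteristic polynomial factors as (x - 5)^6. The minimal polynomial is ∏(x - λ)^{k_λ} where k_λ is the size of the largest Jordan block at λ.

For λ = 5: rank(A - 5I) = 2, and the largest Jordan block has size 3 (the smallest k with rank((A - 5I)^k) = rank((A - 5I)^(k+1))).

So m_A(x) = (x - 5)^3.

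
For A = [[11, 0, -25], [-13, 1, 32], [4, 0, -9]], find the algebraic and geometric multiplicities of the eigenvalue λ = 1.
The characteristic polynomial is (x - 1)^3, so the factor x - 1 appears with exponent 3: the algebraic multiplicity is 3.

rank(A - I) = 2, so the eigenspace has dimension 3 - 2 = 1: the geometric multiplicity is 1.

Since 1 < 3, A is not diagonalizable.

algebraic multiplicity 3, geometric multiplicity 1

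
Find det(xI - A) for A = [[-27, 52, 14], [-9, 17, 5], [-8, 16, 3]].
χ_A(x) = (x + 1)^2(x + 5)

xI - A = [[x + 27, -52, -14], [9, x - 17, -5], [8, -16, x - 3]].

Expanding det(xI - A) along the first row:
det(xI - A) = + (x + 27)·det([[x - 17, -5], [-16, x - 3]]) - (-52)·det([[9, -5], [8, x - 3]]) + (-14)·det([[9, x - 17], [8, -16]]).

Evaluating gives χ_A(x) = x^3 + 7x^2 + 11x + 5 = (x + 1)^2(x + 5).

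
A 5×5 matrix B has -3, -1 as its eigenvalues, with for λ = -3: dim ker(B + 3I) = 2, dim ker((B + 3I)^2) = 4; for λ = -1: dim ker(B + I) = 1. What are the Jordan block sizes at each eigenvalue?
Jordan blocks: (-3, 2), (-3, 2), (-1, 1)

λ = -3: successive nullity increments [2, 2] count blocks of size ≥ k; block sizes are [2, 2].
λ = -1: successive nullity increments [1] count blocks of size ≥ k; block sizes are [1].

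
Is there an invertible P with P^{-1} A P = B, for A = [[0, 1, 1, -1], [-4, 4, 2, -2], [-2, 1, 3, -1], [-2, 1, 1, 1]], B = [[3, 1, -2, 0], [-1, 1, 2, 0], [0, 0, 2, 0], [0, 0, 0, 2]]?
Yes.

Two matrices over a field are similar if and only if they have the same invariant factors.

Both A and B have characteristic polynomial (x - 2)^4 and minimal polynomial (x - 2)^2. Computing further, both have invariant factors x - 2, x - 2, (x - 2)^2. Hence A and B are similar.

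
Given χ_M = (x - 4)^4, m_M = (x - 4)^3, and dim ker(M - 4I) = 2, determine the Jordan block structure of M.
Jordan blocks: (4, 3), (4, 1)

λ = 4: algebraic multiplicity 4 (exponent in χ_M), largest block size 3 (exponent in m_M), 2 blocks (geometric multiplicity). These force block sizes [3, 1].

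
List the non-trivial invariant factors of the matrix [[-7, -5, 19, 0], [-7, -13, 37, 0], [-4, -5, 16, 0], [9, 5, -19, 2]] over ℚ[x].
The Jordan structure of A has elementary divisors (x + 3)^2, (x - 2), (x - 2). Arranging the block sizes at each eigenvalue in decreasing order and taking row products gives the invariant factors.

Invariant factors (smallest first, each dividing the next): x - 2, (x - 2)(x + 3)^2.

Check: the last factor (x - 2)(x + 3)^2 is the minimal polynomial, and the product (x - 2)^2(x + 3)^2 is the characteristic polynomial.

x - 2, (x - 2)(x + 3)^2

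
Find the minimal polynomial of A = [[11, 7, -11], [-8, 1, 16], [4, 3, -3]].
The characteristic polynomial factors as (x - 3)^3. The minimal polynomial is ∏(x - λ)^{k_λ} where k_λ is the size of the largest Jordan block at λ.

For λ = 3: rank(A - 3I) = 2, and the largest Jordan block has size 3 (the smallest k with rank((A - 3I)^k) = rank((A - 3I)^(k+1))).

So m_A(x) = (x - 3)^3.

m_A(x) = (x - 3)^3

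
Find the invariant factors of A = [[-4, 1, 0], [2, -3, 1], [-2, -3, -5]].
The Jordan structure of A has elementary divisors (x + 4)^3. Arranging the block sizes at each eigenvalue in decreasing order and taking row products gives the invariant factors.

Invariant factors (smallest first, each dividing the next): (x + 4)^3.

Check: the last factor (x + 4)^3 is the minimal polynomial, and the product (x + 4)^3 is the characteristic polynomial.

(x + 4)^3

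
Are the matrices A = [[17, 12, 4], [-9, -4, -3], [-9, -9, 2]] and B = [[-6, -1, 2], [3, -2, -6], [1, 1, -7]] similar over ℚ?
No.

trace(A) = 15 but trace(B) = -15. The trace is a similarity invariant, so A and B are not similar.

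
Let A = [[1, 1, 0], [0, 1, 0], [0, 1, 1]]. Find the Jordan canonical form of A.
The characteristic polynomial is det(xI - A) = (x - 1)^3, so the eigenvalues are 1 (algebraic multiplicity 3).

For λ = 1: rank(A - I) = 1, rank((A - I)^2) = 0. The eigenspace has dimension 3 - 1 = 2, so there are 2 Jordan blocks; the rank sequence gives block sizes [2, 1].

Assembling the blocks gives the Jordan form J above.

J = [[1, 1, 0], [0, 1, 0], [0, 0, 1]]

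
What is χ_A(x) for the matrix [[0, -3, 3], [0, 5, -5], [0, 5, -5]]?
xI - A = [[x, 3, -3], [0, x - 5, 5], [0, -5, x + 5]].

Expanding det(xI - A) along the first row:
det(xI - A) = + (x)·det([[x - 5, 5], [-5, x + 5]]) - (3)·det([[0, 5], [0, x + 5]]) + (-3)·det([[0, x - 5], [0, -5]]).

Evaluating gives χ_A(x) = x^3.

χ_A(x) = x^3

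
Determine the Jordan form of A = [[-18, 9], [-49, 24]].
J = [[3, 1], [0, 3]]

The characteristic polynomial is det(xI - A) = (x - 3)^2, so the eigenvalues are 3 (algebraic multiplicity 2).

For λ = 3: rank(A - 3I) = 1, rank((A - 3I)^2) = 0. The eigenspace has dimension 2 - 1 = 1, so there is 1 Jordan block; the rank sequence gives block sizes [2].

Assembling the blocks gives the Jordan form J above.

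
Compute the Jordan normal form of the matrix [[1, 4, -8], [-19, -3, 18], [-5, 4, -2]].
J = [[-5, 1, 0], [0, -5, 0], [0, 0, 6]]

The characteristic polynomial is det(xI - A) = (x - 6)(x + 5)^2, so the eigenvalues are -5 (algebraic multiplicity 2), 6 (algebraic multiplicity 1).

For λ = -5: rank(A + 5I) = 2, rank((A + 5I)^2) = 1. The eigenspace has dimension 3 - 2 = 1, so there is 1 Jordan block; the rank sequence gives block sizes [2].

For λ = 6: algebraic multiplicity 1 gives one 1×1 block.

Assembling the blocks gives the Jordan form J above.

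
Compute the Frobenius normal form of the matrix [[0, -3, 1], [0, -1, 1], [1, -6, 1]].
The invariant factors of A (the non-unit diagonal entries of the Smith normal form of xI - A over ℚ[x]) are x^3 + 4x + 2, each dividing the next. The characteristic polynomial is their product, x^3 + 4x + 2.

The rational canonical form is the block-diagonal matrix of companion matrices C(f_i):
R = [[0, 0, -2], [1, 0, -4], [0, 1, 0]].

Note the characteristic polynomial does not split into linear factors over ℚ, so A has no Jordan form over ℚ; the rational canonical form exists over any field.

R = [[0, 0, -2], [1, 0, -4], [0, 1, 0]]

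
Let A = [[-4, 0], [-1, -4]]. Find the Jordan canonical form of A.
J = [[-4, 1], [0, -4]]

The characteristic polynomial is det(xI - A) = (x + 4)^2, so the eigenvalues are -4 (algebraic multiplicity 2).

For λ = -4: rank(A + 4I) = 1, rank((A + 4I)^2) = 0. The eigenspace has dimension 2 - 1 = 1, so there is 1 Jordan block; the rank sequence gives block sizes [2].

Assembling the blocks gives the Jordan form J above.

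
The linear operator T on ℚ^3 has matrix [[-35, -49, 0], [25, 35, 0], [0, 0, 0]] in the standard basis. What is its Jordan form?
The characteristic polynomial is det(xI - A) = x^3, so the eigenvalues are 0 (algebraic multiplicity 3).

For λ = 0: rank(A) = 1, rank(A^2) = 0. The eigenspace has dimension 3 - 1 = 2, so there are 2 Jordan blocks; the rank sequence gives block sizes [2, 1].

Assembling the blocks gives the Jordan form J above.

J = [[0, 1, 0], [0, 0, 0], [0, 0, 0]]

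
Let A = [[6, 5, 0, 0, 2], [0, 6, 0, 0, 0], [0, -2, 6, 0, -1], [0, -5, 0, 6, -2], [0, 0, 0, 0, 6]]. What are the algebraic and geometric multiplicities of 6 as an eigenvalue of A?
algebraic multiplicity 5, geometric multiplicity 3

The characteristic polynomial is (x - 6)^5, so the factor x - 6 appears with exponent 5: the algebraic multiplicity is 5.

rank(A - 6I) = 2, so the eigenspace has dimension 5 - 2 = 3: the geometric multiplicity is 3.

Since 3 < 5, A is not diagonalizable.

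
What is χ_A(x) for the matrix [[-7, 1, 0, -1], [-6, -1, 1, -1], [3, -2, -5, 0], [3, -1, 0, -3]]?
xI - A = [[x + 7, -1, 0, 1], [6, x + 1, -1, 1], [-3, 2, x + 5, 0], [-3, 1, 0, x + 3]].

Expanding det(xI - A) along the first row:
det(xI - A) = + (x + 7)·det([[x + 1, -1, 1], [2, x + 5, 0], [1, 0, x + 3]]) - (-1)·det([[6, -1, 1], [-3, x + 5, 0], [-3, 0, x + 3]]) + (0)·det([[6, x + 1, 1], [-3, 2, 0], [-3, 1, x + 3]]) - (1)·det([[6, x + 1, -1], [-3, 2, x + 5], [-3, 1, 0]]).

Evaluating gives χ_A(x) = x^4 + 16x^3 + 96x^2 + 256x + 256 = (x + 4)^4.

χ_A(x) = (x + 4)^4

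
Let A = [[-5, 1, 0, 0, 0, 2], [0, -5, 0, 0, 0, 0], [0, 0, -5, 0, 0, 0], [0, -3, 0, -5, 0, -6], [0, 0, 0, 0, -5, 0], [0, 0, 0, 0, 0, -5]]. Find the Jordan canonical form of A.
J = [[-5, 1, 0, 0, 0, 0], [0, -5, 0, 0, 0, 0], [0, 0, -5, 0, 0, 0], [0, 0, 0, -5, 0, 0], [0, 0, 0, 0, -5, 0], [0, 0, 0, 0, 0, -5]]

The characteristic polynomial is det(xI - A) = (x + 5)^6, so the eigenvalues are -5 (algebraic multiplicity 6).

For λ = -5: rank(A + 5I) = 1, rank((A + 5I)^2) = 0. The eigenspace has dimension 6 - 1 = 5, so there are 5 Jordan blocks; the rank sequence gives block sizes [2, 1, 1, 1, 1].

Assembling the blocks gives the Jordan form J above.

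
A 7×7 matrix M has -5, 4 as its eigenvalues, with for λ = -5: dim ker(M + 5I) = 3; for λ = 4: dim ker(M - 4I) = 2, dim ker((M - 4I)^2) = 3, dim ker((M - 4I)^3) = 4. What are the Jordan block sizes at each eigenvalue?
λ = -5: successive nullity increments [3] count blocks of size ≥ k; block sizes are [1, 1, 1].
λ = 4: successive nullity increments [2, 1, 1] count blocks of size ≥ k; block sizes are [3, 1].

Jordan blocks: (-5, 1), (-5, 1), (-5, 1), (4, 3), (4, 1)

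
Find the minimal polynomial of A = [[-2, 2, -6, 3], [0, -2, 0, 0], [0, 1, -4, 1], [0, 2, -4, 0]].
The characteristic polynomial factors as (x + 2)^4. The minimal polynomial is ∏(x - λ)^{k_λ} where k_λ is the size of the largest Jordan block at λ.

For λ = -2: rank(A + 2I) = 2, and the largest Jordan block has size 2 (the smallest k with rank((A + 2I)^k) = rank((A + 2I)^(k+1))).

So m_A(x) = (x + 2)^2.

m_A(x) = (x + 2)^2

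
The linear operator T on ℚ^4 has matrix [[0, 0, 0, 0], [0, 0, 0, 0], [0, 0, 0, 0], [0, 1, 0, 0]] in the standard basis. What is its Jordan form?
The characteristic polynomial is det(xI - A) = x^4, so the eigenvalues are 0 (algebraic multiplicity 4).

For λ = 0: rank(A) = 1, rank(A^2) = 0. The eigenspace has dimension 4 - 1 = 3, so there are 3 Jordan blocks; the rank sequence gives block sizes [2, 1, 1].

Assembling the blocks gives the Jordan form J above.

J = [[0, 1, 0, 0], [0, 0, 0, 0], [0, 0, 0, 0], [0, 0, 0, 0]]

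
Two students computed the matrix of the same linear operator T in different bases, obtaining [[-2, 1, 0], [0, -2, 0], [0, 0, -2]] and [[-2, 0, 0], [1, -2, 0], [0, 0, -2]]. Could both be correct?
Yes.

Two matrices over a field are similar if and only if they have the same invariant factors.

Both A and B have characteristic polynomial (x + 2)^3 and minimal polynomial (x + 2)^2. Computing further, both have invariant factors x + 2, (x + 2)^2. Hence A and B are similar.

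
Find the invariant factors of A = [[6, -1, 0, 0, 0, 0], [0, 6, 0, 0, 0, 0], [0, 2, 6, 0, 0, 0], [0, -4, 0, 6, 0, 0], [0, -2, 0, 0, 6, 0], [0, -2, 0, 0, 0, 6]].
x - 6, x - 6, x - 6, x - 6, (x - 6)^2

The Jordan structure of A has elementary divisors (x - 6)^2, (x - 6), (x - 6), (x - 6), (x - 6). Arranging the block sizes at each eigenvalue in decreasing order and taking row products gives the invariant factors.

Invariant factors (smallest first, each dividing the next): x - 6, x - 6, x - 6, x - 6, (x - 6)^2.

Check: the last factor (x - 6)^2 is the minimal polynomial, and the product (x - 6)^6 is the characteristic polynomial.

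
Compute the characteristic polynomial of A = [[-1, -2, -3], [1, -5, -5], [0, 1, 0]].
χ_A(x) = (x + 2)^3

xI - A = [[x + 1, 2, 3], [-1, x + 5, 5], [0, -1, x]].

Expanding det(xI - A) along the first row:
det(xI - A) = + (x + 1)·det([[x + 5, 5], [-1, x]]) - (2)·det([[-1, 5], [0, x]]) + (3)·det([[-1, x + 5], [0, -1]]).

Evaluating gives χ_A(x) = x^3 + 6x^2 + 12x + 8 = (x + 2)^3.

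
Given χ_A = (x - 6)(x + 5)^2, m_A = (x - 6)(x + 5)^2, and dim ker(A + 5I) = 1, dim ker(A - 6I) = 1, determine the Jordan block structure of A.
λ = -5: algebraic multiplicity 2 (exponent in χ_A), largest block size 2 (exponent in m_A), 1 block (geometric multiplicity). This forces block sizes [2].
λ = 6: algebraic multiplicity 1 (exponent in χ_A), largest block size 1 (exponent in m_A), 1 block (geometric multiplicity). This forces block sizes [1].

Jordan blocks: (-5, 2), (6, 1)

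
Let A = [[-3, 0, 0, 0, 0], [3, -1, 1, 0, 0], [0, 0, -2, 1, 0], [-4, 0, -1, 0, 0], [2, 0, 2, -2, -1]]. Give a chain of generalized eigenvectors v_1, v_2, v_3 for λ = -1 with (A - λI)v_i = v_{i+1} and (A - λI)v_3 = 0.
We seek v_1 ∈ ker((A + I)^3) \ ker((A + I)^2), then set v_{i+1} = (A + I) v_i.

One such chain is v_1 = [[0, 1, 0, 1, 0]]^T, v_2 = [[0, 0, 1, 1, -2]]^T, v_3 = [[0, 1, 0, 0, 0]]^T. Check: (A + I) v_3 = [[0, 0, 0, 0, 0]]^T = 0.

v_1 = [[0, 1, 0, 1, 0]]^T, v_2 = [[0, 0, 1, 1, -2]]^T, v_3 = [[0, 1, 0, 0, 0]]^T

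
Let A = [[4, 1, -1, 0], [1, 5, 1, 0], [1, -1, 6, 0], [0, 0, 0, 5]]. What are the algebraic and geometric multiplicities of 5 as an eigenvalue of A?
The characteristic polynomial is (x - 5)^4, so the factor x - 5 appears with exponent 4: the algebraic multiplicity is 4.

rank(A - 5I) = 2, so the eigenspace has dimension 4 - 2 = 2: the geometric multiplicity is 2.

Since 2 < 4, A is not diagonalizable.

algebraic multiplicity 4, geometric multiplicity 2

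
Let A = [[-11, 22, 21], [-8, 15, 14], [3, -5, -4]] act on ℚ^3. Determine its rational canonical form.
R = [[0, 0, 5], [1, 0, -2], [0, 1, 0]]

The invariant factors of A (the non-unit diagonal entries of the Smith normal form of xI - A over ℚ[x]) are x^3 + 2x - 5, each dividing the next. The characteristic polynomial is their product, x^3 + 2x - 5.

The rational canonical form is the block-diagonal matrix of companion matrices C(f_i):
R = [[0, 0, 5], [1, 0, -2], [0, 1, 0]].

Note the characteristic polynomial does not split into linear factors over ℚ, so A has no Jordan form over ℚ; the rational canonical form exists over any field.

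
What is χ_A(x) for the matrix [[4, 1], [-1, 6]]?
xI - A = [[x - 4, -1], [1, x - 6]].

Expanding det(xI - A) along the first row:
det(xI - A) = + (x - 4)·det([[x - 6]]) - (-1)·det([[1]]).

Evaluating gives χ_A(x) = x^2 - 10x + 25 = (x - 5)^2.

χ_A(x) = (x - 5)^2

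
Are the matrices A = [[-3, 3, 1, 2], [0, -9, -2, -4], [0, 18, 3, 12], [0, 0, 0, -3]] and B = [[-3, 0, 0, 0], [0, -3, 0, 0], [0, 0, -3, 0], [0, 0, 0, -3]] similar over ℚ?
No.

Both have characteristic polynomial (x + 3)^4, but the minimal polynomial of A is (x + 3)^2 while the minimal polynomial of B is x + 3. The minimal polynomial is a similarity invariant, so A and B are not similar.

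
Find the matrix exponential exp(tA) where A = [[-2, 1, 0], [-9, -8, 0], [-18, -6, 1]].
A has Jordan form J = [[-5, 1, 0], [0, -5, 0], [0, 0, 1]] with A = PJP^{-1}, so e^{tA} = P e^{tJ} P^{-1}.

For a Jordan block J_k(λ), e^{tJ_k(λ)} = e^{λt} · (I + tN + t^2 N^2/2! + ... + t^{k-1} N^{k-1}/(k-1)!) where N is the nilpotent superdiagonal part.

Assembling the blocks and conjugating back gives the entries of e^{tA} as shown above.

e^{tA} = [[(3*t + 1)*e^{-5*t}, t*e^{-5*t}, 0], [-9*t*e^{-5*t}, (1 - 3*t)*e^{-5*t}, 0], [-3*e^{t} + 3*e^{-5*t}, -e^{t} + e^{-5*t}, e^{t}]]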